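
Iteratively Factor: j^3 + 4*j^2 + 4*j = (j)*(j^2 + 4*j + 4) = j*(j + 2)*(j + 2)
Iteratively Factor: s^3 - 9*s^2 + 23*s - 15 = (s - 1)*(s^2 - 8*s + 15) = (s - 5)*(s - 1)*(s - 3)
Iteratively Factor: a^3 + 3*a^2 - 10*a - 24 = (a + 2)*(a^2 + a - 12) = (a - 3)*(a + 2)*(a + 4)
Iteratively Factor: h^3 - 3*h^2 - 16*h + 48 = (h + 4)*(h^2 - 7*h + 12) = (h - 4)*(h + 4)*(h - 3)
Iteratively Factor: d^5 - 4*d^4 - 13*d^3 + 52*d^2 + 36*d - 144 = (d + 2)*(d^4 - 6*d^3 - d^2 + 54*d - 72) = (d - 3)*(d + 2)*(d^3 - 3*d^2 - 10*d + 24) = (d - 3)*(d + 2)*(d + 3)*(d^2 - 6*d + 8) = (d - 3)*(d - 2)*(d + 2)*(d + 3)*(d - 4)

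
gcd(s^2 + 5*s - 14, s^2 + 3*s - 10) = s - 2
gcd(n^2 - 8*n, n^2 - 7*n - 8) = n - 8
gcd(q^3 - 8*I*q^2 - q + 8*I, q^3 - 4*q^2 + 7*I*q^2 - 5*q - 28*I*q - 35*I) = q + 1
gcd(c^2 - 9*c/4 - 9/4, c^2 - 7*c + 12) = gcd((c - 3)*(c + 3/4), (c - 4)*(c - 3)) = c - 3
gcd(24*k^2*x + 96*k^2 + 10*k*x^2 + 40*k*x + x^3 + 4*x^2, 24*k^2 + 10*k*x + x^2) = 24*k^2 + 10*k*x + x^2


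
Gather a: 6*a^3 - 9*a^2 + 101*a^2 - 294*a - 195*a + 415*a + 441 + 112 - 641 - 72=6*a^3 + 92*a^2 - 74*a - 160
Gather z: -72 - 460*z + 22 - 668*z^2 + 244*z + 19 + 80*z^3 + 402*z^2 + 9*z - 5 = 80*z^3 - 266*z^2 - 207*z - 36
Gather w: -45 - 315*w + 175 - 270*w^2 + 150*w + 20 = -270*w^2 - 165*w + 150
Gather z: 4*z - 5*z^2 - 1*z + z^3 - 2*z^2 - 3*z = z^3 - 7*z^2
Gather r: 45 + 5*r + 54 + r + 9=6*r + 108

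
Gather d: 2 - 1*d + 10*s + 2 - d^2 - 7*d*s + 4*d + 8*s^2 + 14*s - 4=-d^2 + d*(3 - 7*s) + 8*s^2 + 24*s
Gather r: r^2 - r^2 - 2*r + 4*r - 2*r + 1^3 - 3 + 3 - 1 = 0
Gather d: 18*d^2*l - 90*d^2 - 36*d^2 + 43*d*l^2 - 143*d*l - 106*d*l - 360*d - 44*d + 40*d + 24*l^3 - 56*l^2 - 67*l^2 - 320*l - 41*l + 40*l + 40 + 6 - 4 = d^2*(18*l - 126) + d*(43*l^2 - 249*l - 364) + 24*l^3 - 123*l^2 - 321*l + 42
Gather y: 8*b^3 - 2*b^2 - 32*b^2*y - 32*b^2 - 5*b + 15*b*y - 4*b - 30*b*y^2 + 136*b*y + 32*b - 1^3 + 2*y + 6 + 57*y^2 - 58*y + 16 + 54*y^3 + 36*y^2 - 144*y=8*b^3 - 34*b^2 + 23*b + 54*y^3 + y^2*(93 - 30*b) + y*(-32*b^2 + 151*b - 200) + 21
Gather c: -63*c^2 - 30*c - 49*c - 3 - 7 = -63*c^2 - 79*c - 10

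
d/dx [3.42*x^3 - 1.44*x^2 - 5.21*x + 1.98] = 10.26*x^2 - 2.88*x - 5.21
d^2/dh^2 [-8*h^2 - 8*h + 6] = -16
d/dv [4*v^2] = 8*v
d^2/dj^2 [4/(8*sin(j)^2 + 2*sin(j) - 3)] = 8*(-128*sin(j)^4 - 24*sin(j)^3 + 142*sin(j)^2 + 45*sin(j) + 28)/(8*sin(j)^2 + 2*sin(j) - 3)^3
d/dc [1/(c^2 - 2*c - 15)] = 2*(1 - c)/(-c^2 + 2*c + 15)^2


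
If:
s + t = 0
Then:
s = -t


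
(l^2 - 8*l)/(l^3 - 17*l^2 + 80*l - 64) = l/(l^2 - 9*l + 8)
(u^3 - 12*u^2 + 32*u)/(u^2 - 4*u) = u - 8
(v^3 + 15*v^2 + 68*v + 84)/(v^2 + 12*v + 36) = (v^2 + 9*v + 14)/(v + 6)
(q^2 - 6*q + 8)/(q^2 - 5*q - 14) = (-q^2 + 6*q - 8)/(-q^2 + 5*q + 14)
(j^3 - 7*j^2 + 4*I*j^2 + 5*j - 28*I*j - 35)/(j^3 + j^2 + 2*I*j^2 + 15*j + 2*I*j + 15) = (j^2 - j*(7 + I) + 7*I)/(j^2 + j*(1 - 3*I) - 3*I)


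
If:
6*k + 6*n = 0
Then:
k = -n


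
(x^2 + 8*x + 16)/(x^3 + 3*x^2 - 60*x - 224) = (x + 4)/(x^2 - x - 56)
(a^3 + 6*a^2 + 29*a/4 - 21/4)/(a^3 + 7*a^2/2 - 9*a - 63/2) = (a - 1/2)/(a - 3)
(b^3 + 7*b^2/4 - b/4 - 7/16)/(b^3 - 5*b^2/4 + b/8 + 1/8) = (8*b^2 + 18*b + 7)/(2*(4*b^2 - 3*b - 1))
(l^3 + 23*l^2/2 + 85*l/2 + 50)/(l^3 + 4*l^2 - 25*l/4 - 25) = 2*(l + 5)/(2*l - 5)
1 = 1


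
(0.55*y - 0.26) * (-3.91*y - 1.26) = -2.1505*y^2 + 0.3236*y + 0.3276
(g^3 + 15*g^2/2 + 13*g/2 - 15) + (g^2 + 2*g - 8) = g^3 + 17*g^2/2 + 17*g/2 - 23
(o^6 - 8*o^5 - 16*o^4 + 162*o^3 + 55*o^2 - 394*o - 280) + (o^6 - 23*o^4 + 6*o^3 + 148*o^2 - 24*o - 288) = 2*o^6 - 8*o^5 - 39*o^4 + 168*o^3 + 203*o^2 - 418*o - 568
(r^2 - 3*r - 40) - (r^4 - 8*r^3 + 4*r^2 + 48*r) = -r^4 + 8*r^3 - 3*r^2 - 51*r - 40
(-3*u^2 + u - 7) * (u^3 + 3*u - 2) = -3*u^5 + u^4 - 16*u^3 + 9*u^2 - 23*u + 14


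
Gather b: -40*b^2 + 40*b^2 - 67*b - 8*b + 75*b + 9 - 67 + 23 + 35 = 0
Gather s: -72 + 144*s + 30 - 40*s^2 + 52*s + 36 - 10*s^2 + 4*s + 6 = -50*s^2 + 200*s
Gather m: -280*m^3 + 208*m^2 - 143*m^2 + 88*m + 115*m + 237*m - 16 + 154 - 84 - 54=-280*m^3 + 65*m^2 + 440*m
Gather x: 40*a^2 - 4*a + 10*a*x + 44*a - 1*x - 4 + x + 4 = 40*a^2 + 10*a*x + 40*a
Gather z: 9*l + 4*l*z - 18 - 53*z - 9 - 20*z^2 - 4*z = 9*l - 20*z^2 + z*(4*l - 57) - 27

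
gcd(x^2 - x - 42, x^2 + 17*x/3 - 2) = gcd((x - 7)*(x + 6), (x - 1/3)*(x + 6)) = x + 6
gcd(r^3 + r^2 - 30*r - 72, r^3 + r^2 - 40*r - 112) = r + 4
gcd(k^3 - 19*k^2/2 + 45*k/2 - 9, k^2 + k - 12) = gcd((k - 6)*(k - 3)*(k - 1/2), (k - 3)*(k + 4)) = k - 3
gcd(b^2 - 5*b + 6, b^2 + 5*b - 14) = b - 2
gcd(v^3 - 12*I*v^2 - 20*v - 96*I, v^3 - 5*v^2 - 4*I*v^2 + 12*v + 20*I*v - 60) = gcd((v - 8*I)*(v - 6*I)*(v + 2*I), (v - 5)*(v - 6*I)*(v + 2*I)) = v^2 - 4*I*v + 12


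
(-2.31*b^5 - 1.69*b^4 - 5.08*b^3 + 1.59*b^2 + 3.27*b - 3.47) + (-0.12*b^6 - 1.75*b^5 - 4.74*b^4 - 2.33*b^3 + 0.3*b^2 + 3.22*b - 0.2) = -0.12*b^6 - 4.06*b^5 - 6.43*b^4 - 7.41*b^3 + 1.89*b^2 + 6.49*b - 3.67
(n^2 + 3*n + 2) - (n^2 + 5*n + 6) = -2*n - 4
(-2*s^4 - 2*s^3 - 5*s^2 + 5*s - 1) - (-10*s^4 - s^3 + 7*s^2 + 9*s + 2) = 8*s^4 - s^3 - 12*s^2 - 4*s - 3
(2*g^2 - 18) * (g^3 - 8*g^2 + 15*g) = 2*g^5 - 16*g^4 + 12*g^3 + 144*g^2 - 270*g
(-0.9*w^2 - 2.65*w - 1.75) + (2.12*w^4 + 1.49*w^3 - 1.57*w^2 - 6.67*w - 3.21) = 2.12*w^4 + 1.49*w^3 - 2.47*w^2 - 9.32*w - 4.96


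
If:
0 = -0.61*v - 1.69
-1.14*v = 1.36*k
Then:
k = 2.32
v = -2.77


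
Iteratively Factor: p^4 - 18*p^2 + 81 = (p + 3)*(p^3 - 3*p^2 - 9*p + 27) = (p - 3)*(p + 3)*(p^2 - 9) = (p - 3)^2*(p + 3)*(p + 3)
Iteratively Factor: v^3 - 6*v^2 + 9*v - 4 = (v - 1)*(v^2 - 5*v + 4) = (v - 4)*(v - 1)*(v - 1)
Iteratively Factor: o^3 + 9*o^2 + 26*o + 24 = (o + 4)*(o^2 + 5*o + 6) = (o + 3)*(o + 4)*(o + 2)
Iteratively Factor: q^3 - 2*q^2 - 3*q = (q - 3)*(q^2 + q) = q*(q - 3)*(q + 1)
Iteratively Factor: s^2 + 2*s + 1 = (s + 1)*(s + 1)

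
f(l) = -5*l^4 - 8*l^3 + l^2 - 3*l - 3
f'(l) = -20*l^3 - 24*l^2 + 2*l - 3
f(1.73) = -91.41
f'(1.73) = -174.92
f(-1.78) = 0.43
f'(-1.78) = 30.19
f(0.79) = -10.64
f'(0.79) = -26.26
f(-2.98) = -167.78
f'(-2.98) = 307.18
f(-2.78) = -113.69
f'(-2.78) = 235.66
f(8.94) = -37604.94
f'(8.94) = -16193.63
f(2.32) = -249.33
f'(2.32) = -377.28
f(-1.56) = 4.87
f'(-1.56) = 11.40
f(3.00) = -624.00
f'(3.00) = -753.00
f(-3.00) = -174.00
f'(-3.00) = 315.00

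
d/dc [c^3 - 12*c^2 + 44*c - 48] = 3*c^2 - 24*c + 44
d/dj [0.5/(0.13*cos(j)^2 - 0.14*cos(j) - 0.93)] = (0.13*cos(j) - 0.07)*sin(j)/(-0.13*cos(j)^2 + 0.14*cos(j) + 0.93)^2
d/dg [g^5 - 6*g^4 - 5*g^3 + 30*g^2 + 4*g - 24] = 5*g^4 - 24*g^3 - 15*g^2 + 60*g + 4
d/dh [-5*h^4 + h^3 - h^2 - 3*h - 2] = -20*h^3 + 3*h^2 - 2*h - 3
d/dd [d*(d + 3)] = 2*d + 3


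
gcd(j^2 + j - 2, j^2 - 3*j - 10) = j + 2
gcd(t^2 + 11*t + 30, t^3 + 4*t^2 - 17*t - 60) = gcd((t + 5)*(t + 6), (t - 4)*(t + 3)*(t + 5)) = t + 5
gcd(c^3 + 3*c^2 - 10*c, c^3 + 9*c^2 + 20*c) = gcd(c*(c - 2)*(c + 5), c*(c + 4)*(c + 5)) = c^2 + 5*c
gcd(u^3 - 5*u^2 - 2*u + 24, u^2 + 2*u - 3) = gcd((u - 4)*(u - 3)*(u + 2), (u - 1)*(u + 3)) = 1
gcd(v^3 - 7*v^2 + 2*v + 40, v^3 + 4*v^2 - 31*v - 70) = v^2 - 3*v - 10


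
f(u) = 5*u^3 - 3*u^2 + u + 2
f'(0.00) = 1.00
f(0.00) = 2.00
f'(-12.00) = 2233.00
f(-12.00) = -9082.00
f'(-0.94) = 19.89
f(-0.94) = -5.74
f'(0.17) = 0.41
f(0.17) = 2.11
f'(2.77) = 99.47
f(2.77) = 88.02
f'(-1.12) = 26.54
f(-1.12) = -9.91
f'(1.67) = 32.81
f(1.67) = 18.59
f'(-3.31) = 185.20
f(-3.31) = -215.50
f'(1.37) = 20.93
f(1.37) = 10.60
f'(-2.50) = 109.75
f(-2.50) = -97.38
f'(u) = 15*u^2 - 6*u + 1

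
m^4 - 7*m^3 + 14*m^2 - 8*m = m*(m - 4)*(m - 2)*(m - 1)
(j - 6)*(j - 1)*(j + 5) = j^3 - 2*j^2 - 29*j + 30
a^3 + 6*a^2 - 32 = (a - 2)*(a + 4)^2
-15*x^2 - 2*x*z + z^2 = (-5*x + z)*(3*x + z)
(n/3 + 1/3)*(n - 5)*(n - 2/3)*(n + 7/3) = n^4/3 - 7*n^3/9 - 119*n^2/27 - 19*n/27 + 70/27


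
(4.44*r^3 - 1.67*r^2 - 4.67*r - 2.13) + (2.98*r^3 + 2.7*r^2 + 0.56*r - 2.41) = 7.42*r^3 + 1.03*r^2 - 4.11*r - 4.54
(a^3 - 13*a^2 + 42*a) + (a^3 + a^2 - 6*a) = 2*a^3 - 12*a^2 + 36*a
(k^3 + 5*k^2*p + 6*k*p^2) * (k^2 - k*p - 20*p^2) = k^5 + 4*k^4*p - 19*k^3*p^2 - 106*k^2*p^3 - 120*k*p^4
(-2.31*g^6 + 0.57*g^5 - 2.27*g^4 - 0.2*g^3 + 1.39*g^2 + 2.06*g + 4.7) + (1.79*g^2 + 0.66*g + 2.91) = -2.31*g^6 + 0.57*g^5 - 2.27*g^4 - 0.2*g^3 + 3.18*g^2 + 2.72*g + 7.61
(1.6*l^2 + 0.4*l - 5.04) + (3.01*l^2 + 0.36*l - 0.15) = 4.61*l^2 + 0.76*l - 5.19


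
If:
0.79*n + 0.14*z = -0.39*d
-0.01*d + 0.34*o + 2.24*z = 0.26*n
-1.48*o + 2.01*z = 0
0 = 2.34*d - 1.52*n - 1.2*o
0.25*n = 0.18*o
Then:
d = 0.00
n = 0.00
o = 0.00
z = 0.00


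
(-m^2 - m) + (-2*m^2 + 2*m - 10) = -3*m^2 + m - 10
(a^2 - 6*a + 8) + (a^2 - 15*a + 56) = 2*a^2 - 21*a + 64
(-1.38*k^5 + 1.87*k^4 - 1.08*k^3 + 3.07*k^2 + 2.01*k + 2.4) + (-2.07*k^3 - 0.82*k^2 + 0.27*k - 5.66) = -1.38*k^5 + 1.87*k^4 - 3.15*k^3 + 2.25*k^2 + 2.28*k - 3.26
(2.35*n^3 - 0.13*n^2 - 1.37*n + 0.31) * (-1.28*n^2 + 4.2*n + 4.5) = -3.008*n^5 + 10.0364*n^4 + 11.7826*n^3 - 6.7358*n^2 - 4.863*n + 1.395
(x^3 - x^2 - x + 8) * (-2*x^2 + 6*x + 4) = -2*x^5 + 8*x^4 - 26*x^2 + 44*x + 32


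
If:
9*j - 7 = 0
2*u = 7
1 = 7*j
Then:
No Solution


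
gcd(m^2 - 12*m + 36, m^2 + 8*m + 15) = 1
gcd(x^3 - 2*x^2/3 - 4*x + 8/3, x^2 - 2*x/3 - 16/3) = x + 2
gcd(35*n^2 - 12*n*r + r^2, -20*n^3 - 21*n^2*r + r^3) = -5*n + r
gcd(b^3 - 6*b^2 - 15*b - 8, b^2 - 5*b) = 1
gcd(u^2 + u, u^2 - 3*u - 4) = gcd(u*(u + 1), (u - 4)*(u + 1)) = u + 1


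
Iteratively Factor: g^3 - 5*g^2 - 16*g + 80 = (g - 4)*(g^2 - g - 20) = (g - 4)*(g + 4)*(g - 5)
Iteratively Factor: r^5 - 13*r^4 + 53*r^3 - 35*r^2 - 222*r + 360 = (r - 3)*(r^4 - 10*r^3 + 23*r^2 + 34*r - 120) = (r - 5)*(r - 3)*(r^3 - 5*r^2 - 2*r + 24) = (r - 5)*(r - 3)^2*(r^2 - 2*r - 8) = (r - 5)*(r - 4)*(r - 3)^2*(r + 2)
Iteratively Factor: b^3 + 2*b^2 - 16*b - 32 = (b - 4)*(b^2 + 6*b + 8) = (b - 4)*(b + 2)*(b + 4)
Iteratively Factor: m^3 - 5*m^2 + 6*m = (m)*(m^2 - 5*m + 6) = m*(m - 3)*(m - 2)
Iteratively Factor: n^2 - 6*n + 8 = (n - 2)*(n - 4)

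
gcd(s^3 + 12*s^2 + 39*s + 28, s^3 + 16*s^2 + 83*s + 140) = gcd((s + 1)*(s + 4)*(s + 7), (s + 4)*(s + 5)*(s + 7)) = s^2 + 11*s + 28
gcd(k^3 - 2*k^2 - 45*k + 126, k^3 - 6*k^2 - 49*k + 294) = k^2 + k - 42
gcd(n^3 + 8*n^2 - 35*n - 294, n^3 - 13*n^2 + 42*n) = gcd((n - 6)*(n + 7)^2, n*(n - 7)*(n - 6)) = n - 6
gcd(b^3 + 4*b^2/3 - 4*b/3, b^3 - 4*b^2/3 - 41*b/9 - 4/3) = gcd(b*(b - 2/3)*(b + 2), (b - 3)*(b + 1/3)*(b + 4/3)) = 1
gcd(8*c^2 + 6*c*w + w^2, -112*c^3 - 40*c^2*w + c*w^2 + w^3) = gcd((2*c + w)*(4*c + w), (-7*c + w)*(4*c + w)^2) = 4*c + w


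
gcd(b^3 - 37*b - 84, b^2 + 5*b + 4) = b + 4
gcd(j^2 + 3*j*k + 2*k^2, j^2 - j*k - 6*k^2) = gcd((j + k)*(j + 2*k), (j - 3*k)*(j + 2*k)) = j + 2*k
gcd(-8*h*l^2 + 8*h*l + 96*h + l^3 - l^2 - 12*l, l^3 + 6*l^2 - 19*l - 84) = l^2 - l - 12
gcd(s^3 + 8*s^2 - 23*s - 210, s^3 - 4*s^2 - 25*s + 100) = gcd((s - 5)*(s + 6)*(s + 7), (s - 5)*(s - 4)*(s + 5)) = s - 5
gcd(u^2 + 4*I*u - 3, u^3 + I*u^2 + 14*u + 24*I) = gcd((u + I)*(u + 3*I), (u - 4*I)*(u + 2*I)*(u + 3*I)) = u + 3*I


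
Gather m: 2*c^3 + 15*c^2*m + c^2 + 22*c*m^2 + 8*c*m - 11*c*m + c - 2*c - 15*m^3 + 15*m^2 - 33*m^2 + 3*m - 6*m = 2*c^3 + c^2 - c - 15*m^3 + m^2*(22*c - 18) + m*(15*c^2 - 3*c - 3)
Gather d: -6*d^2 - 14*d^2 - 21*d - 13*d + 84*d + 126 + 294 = -20*d^2 + 50*d + 420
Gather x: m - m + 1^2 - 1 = 0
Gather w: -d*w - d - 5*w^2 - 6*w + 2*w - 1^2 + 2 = -d - 5*w^2 + w*(-d - 4) + 1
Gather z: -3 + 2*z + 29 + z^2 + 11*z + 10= z^2 + 13*z + 36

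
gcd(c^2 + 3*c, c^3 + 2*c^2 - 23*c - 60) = c + 3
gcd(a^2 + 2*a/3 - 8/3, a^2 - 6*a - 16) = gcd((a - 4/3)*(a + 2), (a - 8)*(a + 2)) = a + 2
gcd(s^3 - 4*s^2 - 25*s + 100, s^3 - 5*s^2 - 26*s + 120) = s^2 + s - 20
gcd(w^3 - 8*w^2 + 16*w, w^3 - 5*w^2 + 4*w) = w^2 - 4*w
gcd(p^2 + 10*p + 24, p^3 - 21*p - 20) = p + 4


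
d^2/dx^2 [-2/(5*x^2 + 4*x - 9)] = 4*(25*x^2 + 20*x - 4*(5*x + 2)^2 - 45)/(5*x^2 + 4*x - 9)^3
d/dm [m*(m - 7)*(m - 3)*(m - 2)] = 4*m^3 - 36*m^2 + 82*m - 42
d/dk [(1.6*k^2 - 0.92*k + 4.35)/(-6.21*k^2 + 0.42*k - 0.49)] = (-5.0412*k^2 + 52.459*k - 1.3762)/(38.5641*k^4 - 5.2164*k^3 + 6.2622*k^2 - 0.4116*k + 0.2401)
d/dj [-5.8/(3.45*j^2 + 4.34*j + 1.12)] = (40.02*j + 25.172)/(3.45*j^2 + 4.34*j + 1.12)^2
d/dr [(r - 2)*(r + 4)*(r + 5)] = 3*r^2 + 14*r + 2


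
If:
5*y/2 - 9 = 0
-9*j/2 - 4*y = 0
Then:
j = -16/5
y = 18/5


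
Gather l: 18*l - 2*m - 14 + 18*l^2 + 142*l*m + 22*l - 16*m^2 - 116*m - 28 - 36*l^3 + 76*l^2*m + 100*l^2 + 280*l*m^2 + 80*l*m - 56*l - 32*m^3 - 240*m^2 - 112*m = -36*l^3 + l^2*(76*m + 118) + l*(280*m^2 + 222*m - 16) - 32*m^3 - 256*m^2 - 230*m - 42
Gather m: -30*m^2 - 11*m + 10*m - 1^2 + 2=-30*m^2 - m + 1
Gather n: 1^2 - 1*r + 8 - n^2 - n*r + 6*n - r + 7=-n^2 + n*(6 - r) - 2*r + 16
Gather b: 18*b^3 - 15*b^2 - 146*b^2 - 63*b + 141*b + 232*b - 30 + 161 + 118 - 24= 18*b^3 - 161*b^2 + 310*b + 225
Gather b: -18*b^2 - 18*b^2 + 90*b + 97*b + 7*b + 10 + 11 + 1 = -36*b^2 + 194*b + 22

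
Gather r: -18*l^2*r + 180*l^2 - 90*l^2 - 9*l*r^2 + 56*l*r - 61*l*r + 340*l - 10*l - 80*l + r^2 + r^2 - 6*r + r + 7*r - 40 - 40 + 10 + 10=90*l^2 + 250*l + r^2*(2 - 9*l) + r*(-18*l^2 - 5*l + 2) - 60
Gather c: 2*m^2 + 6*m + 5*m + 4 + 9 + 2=2*m^2 + 11*m + 15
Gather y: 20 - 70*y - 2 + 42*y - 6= 12 - 28*y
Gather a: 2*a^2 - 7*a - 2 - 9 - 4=2*a^2 - 7*a - 15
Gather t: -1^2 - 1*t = -t - 1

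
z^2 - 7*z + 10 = (z - 5)*(z - 2)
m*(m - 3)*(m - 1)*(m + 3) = m^4 - m^3 - 9*m^2 + 9*m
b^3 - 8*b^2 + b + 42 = (b - 7)*(b - 3)*(b + 2)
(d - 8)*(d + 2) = d^2 - 6*d - 16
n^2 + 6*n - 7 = (n - 1)*(n + 7)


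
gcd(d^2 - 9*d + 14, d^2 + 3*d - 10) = d - 2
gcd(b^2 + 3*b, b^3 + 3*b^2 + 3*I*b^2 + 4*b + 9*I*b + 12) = b + 3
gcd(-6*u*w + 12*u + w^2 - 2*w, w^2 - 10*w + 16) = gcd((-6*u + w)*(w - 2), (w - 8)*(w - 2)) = w - 2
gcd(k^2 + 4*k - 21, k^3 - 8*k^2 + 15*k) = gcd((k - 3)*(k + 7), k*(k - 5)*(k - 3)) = k - 3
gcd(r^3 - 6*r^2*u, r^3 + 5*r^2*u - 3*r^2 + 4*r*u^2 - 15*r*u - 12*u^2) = 1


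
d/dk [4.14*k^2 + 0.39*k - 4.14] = 8.28*k + 0.39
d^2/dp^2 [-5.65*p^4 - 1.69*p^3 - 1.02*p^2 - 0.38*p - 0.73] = -67.8*p^2 - 10.14*p - 2.04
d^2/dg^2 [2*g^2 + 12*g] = 4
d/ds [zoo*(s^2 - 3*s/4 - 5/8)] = zoo*(s + 1)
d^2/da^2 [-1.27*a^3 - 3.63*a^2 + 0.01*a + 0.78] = -7.62*a - 7.26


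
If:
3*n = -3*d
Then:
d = -n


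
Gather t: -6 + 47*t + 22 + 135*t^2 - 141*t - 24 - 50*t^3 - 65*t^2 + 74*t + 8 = -50*t^3 + 70*t^2 - 20*t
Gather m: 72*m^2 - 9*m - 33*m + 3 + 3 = 72*m^2 - 42*m + 6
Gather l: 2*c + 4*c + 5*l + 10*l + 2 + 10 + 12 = 6*c + 15*l + 24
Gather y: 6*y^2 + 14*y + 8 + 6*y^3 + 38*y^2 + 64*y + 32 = 6*y^3 + 44*y^2 + 78*y + 40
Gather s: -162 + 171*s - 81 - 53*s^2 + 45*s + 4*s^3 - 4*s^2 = 4*s^3 - 57*s^2 + 216*s - 243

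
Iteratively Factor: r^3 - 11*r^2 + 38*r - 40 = (r - 5)*(r^2 - 6*r + 8) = (r - 5)*(r - 2)*(r - 4)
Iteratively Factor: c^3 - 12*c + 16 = (c - 2)*(c^2 + 2*c - 8) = (c - 2)*(c + 4)*(c - 2)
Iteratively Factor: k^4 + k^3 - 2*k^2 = (k)*(k^3 + k^2 - 2*k) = k^2*(k^2 + k - 2) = k^2*(k + 2)*(k - 1)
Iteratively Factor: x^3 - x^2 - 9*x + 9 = (x + 3)*(x^2 - 4*x + 3) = (x - 3)*(x + 3)*(x - 1)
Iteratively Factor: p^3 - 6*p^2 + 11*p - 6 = (p - 1)*(p^2 - 5*p + 6) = (p - 2)*(p - 1)*(p - 3)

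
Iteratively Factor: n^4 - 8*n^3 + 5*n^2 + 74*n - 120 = (n + 3)*(n^3 - 11*n^2 + 38*n - 40) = (n - 4)*(n + 3)*(n^2 - 7*n + 10) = (n - 4)*(n - 2)*(n + 3)*(n - 5)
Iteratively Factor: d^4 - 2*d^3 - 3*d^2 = (d + 1)*(d^3 - 3*d^2) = (d - 3)*(d + 1)*(d^2) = d*(d - 3)*(d + 1)*(d)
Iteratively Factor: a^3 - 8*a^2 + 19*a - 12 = (a - 4)*(a^2 - 4*a + 3) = (a - 4)*(a - 1)*(a - 3)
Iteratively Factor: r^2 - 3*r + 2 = (r - 2)*(r - 1)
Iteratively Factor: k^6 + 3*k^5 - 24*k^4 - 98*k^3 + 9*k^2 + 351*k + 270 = (k + 1)*(k^5 + 2*k^4 - 26*k^3 - 72*k^2 + 81*k + 270) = (k - 2)*(k + 1)*(k^4 + 4*k^3 - 18*k^2 - 108*k - 135) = (k - 2)*(k + 1)*(k + 3)*(k^3 + k^2 - 21*k - 45) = (k - 2)*(k + 1)*(k + 3)^2*(k^2 - 2*k - 15) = (k - 2)*(k + 1)*(k + 3)^3*(k - 5)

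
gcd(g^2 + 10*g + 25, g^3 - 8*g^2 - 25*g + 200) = g + 5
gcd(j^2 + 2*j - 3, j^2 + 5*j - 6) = j - 1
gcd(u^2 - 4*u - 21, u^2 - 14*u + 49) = u - 7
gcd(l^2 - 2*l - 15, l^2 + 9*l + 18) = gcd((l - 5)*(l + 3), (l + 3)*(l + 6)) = l + 3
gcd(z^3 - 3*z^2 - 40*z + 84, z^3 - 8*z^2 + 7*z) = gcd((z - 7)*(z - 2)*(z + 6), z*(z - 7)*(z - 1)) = z - 7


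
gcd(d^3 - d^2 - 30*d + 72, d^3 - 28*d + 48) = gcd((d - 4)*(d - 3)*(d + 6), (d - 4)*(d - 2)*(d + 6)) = d^2 + 2*d - 24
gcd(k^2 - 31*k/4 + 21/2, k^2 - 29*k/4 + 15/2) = k - 6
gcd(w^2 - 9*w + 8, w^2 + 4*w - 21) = 1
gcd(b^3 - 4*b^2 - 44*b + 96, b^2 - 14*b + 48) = b - 8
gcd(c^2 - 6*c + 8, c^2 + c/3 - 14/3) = c - 2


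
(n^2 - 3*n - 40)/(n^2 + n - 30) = (n^2 - 3*n - 40)/(n^2 + n - 30)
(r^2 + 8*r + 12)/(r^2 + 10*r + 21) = (r^2 + 8*r + 12)/(r^2 + 10*r + 21)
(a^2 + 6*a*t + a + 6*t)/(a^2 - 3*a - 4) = (a + 6*t)/(a - 4)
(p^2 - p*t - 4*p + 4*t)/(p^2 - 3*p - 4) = (p - t)/(p + 1)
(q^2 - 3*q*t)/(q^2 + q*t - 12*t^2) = q/(q + 4*t)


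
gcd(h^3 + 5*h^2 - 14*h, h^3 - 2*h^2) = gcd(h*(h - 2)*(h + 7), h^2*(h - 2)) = h^2 - 2*h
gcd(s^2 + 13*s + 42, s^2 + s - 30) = s + 6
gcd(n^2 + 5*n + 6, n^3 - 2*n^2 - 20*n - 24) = n + 2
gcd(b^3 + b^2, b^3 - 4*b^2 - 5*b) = b^2 + b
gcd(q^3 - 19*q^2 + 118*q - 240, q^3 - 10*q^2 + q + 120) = q^2 - 13*q + 40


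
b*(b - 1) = b^2 - b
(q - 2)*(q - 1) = q^2 - 3*q + 2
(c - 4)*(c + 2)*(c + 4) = c^3 + 2*c^2 - 16*c - 32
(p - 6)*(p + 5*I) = p^2 - 6*p + 5*I*p - 30*I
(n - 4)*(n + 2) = n^2 - 2*n - 8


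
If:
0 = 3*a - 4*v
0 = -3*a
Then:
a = 0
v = 0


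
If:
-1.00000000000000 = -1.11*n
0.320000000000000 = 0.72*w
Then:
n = 0.90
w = 0.44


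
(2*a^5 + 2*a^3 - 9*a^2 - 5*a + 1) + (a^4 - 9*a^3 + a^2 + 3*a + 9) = 2*a^5 + a^4 - 7*a^3 - 8*a^2 - 2*a + 10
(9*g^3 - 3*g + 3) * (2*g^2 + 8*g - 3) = 18*g^5 + 72*g^4 - 33*g^3 - 18*g^2 + 33*g - 9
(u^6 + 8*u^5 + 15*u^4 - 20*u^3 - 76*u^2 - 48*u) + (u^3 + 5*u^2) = u^6 + 8*u^5 + 15*u^4 - 19*u^3 - 71*u^2 - 48*u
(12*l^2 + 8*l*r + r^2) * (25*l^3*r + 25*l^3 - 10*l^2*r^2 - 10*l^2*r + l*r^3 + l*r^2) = 300*l^5*r + 300*l^5 + 80*l^4*r^2 + 80*l^4*r - 43*l^3*r^3 - 43*l^3*r^2 - 2*l^2*r^4 - 2*l^2*r^3 + l*r^5 + l*r^4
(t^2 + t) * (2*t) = 2*t^3 + 2*t^2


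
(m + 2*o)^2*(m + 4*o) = m^3 + 8*m^2*o + 20*m*o^2 + 16*o^3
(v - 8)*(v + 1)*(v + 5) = v^3 - 2*v^2 - 43*v - 40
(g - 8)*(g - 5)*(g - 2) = g^3 - 15*g^2 + 66*g - 80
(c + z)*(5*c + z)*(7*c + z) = 35*c^3 + 47*c^2*z + 13*c*z^2 + z^3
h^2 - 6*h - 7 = (h - 7)*(h + 1)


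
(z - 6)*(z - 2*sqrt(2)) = z^2 - 6*z - 2*sqrt(2)*z + 12*sqrt(2)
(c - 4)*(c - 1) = c^2 - 5*c + 4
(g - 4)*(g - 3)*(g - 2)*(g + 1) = g^4 - 8*g^3 + 17*g^2 + 2*g - 24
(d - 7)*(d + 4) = d^2 - 3*d - 28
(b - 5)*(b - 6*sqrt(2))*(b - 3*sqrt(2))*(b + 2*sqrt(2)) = b^4 - 7*sqrt(2)*b^3 - 5*b^3 + 35*sqrt(2)*b^2 + 72*sqrt(2)*b - 360*sqrt(2)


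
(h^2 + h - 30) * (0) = 0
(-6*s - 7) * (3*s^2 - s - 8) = -18*s^3 - 15*s^2 + 55*s + 56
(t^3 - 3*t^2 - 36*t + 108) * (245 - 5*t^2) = -5*t^5 + 15*t^4 + 425*t^3 - 1275*t^2 - 8820*t + 26460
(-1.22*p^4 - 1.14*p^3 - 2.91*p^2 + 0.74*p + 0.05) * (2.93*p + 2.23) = -3.5746*p^5 - 6.0608*p^4 - 11.0685*p^3 - 4.3211*p^2 + 1.7967*p + 0.1115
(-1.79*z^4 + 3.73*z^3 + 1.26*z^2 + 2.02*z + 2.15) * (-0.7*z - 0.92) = 1.253*z^5 - 0.9642*z^4 - 4.3136*z^3 - 2.5732*z^2 - 3.3634*z - 1.978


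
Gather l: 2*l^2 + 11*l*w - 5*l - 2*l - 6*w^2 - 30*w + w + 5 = 2*l^2 + l*(11*w - 7) - 6*w^2 - 29*w + 5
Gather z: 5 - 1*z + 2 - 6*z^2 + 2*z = -6*z^2 + z + 7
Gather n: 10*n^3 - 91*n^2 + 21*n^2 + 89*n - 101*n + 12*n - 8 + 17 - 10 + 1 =10*n^3 - 70*n^2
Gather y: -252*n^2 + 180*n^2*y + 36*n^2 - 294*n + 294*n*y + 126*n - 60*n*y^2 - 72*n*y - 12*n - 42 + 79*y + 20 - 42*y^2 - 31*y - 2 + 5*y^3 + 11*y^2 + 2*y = -216*n^2 - 180*n + 5*y^3 + y^2*(-60*n - 31) + y*(180*n^2 + 222*n + 50) - 24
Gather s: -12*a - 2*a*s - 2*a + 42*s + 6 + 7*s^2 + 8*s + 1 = -14*a + 7*s^2 + s*(50 - 2*a) + 7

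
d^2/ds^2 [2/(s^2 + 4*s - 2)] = 4*(-s^2 - 4*s + 4*(s + 2)^2 + 2)/(s^2 + 4*s - 2)^3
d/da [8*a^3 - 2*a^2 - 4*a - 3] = 24*a^2 - 4*a - 4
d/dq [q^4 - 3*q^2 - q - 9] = 4*q^3 - 6*q - 1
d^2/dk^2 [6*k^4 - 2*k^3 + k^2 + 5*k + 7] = 72*k^2 - 12*k + 2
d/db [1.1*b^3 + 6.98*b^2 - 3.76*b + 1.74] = 3.3*b^2 + 13.96*b - 3.76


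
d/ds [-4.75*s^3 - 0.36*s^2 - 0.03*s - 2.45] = -14.25*s^2 - 0.72*s - 0.03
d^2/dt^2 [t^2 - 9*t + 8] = 2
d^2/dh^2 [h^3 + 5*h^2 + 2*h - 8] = 6*h + 10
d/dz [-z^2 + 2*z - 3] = 2 - 2*z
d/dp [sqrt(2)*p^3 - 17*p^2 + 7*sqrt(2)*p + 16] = 3*sqrt(2)*p^2 - 34*p + 7*sqrt(2)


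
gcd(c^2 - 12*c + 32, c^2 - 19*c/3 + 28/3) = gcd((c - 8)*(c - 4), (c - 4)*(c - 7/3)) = c - 4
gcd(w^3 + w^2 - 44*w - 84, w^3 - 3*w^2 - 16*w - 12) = w + 2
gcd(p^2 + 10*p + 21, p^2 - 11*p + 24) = 1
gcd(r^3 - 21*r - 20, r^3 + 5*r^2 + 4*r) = r^2 + 5*r + 4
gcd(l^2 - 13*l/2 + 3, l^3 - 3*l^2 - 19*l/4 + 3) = l - 1/2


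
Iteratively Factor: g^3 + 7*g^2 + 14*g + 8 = (g + 4)*(g^2 + 3*g + 2) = (g + 1)*(g + 4)*(g + 2)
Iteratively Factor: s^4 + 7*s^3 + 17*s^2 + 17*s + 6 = (s + 1)*(s^3 + 6*s^2 + 11*s + 6) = (s + 1)*(s + 2)*(s^2 + 4*s + 3) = (s + 1)*(s + 2)*(s + 3)*(s + 1)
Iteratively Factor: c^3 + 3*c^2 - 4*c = (c)*(c^2 + 3*c - 4) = c*(c + 4)*(c - 1)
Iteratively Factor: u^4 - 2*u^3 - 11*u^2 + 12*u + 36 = (u - 3)*(u^3 + u^2 - 8*u - 12) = (u - 3)^2*(u^2 + 4*u + 4) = (u - 3)^2*(u + 2)*(u + 2)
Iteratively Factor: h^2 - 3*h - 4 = (h + 1)*(h - 4)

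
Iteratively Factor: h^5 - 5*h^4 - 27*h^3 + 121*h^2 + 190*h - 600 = (h + 4)*(h^4 - 9*h^3 + 9*h^2 + 85*h - 150) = (h - 5)*(h + 4)*(h^3 - 4*h^2 - 11*h + 30) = (h - 5)^2*(h + 4)*(h^2 + h - 6) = (h - 5)^2*(h - 2)*(h + 4)*(h + 3)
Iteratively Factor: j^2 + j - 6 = (j + 3)*(j - 2)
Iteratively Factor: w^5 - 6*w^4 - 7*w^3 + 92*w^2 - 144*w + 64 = (w - 4)*(w^4 - 2*w^3 - 15*w^2 + 32*w - 16) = (w - 4)^2*(w^3 + 2*w^2 - 7*w + 4) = (w - 4)^2*(w - 1)*(w^2 + 3*w - 4) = (w - 4)^2*(w - 1)^2*(w + 4)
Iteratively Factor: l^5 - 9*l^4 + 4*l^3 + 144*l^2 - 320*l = (l - 4)*(l^4 - 5*l^3 - 16*l^2 + 80*l) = (l - 4)*(l + 4)*(l^3 - 9*l^2 + 20*l) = l*(l - 4)*(l + 4)*(l^2 - 9*l + 20) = l*(l - 5)*(l - 4)*(l + 4)*(l - 4)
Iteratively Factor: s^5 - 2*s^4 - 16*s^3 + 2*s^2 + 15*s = (s)*(s^4 - 2*s^3 - 16*s^2 + 2*s + 15) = s*(s - 5)*(s^3 + 3*s^2 - s - 3) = s*(s - 5)*(s + 3)*(s^2 - 1) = s*(s - 5)*(s + 1)*(s + 3)*(s - 1)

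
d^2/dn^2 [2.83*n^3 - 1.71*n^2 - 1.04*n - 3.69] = 16.98*n - 3.42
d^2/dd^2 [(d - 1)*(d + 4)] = 2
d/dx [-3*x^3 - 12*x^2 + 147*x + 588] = -9*x^2 - 24*x + 147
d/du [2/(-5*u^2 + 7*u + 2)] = 2*(10*u - 7)/(-5*u^2 + 7*u + 2)^2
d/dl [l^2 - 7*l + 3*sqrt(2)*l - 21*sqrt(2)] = 2*l - 7 + 3*sqrt(2)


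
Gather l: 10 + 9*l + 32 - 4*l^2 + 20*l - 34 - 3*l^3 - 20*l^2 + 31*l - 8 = -3*l^3 - 24*l^2 + 60*l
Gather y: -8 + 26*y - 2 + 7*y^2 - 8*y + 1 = 7*y^2 + 18*y - 9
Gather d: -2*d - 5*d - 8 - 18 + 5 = -7*d - 21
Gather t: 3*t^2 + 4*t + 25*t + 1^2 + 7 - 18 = 3*t^2 + 29*t - 10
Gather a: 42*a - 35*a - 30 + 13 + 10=7*a - 7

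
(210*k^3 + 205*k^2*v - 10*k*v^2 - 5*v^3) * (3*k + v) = 630*k^4 + 825*k^3*v + 175*k^2*v^2 - 25*k*v^3 - 5*v^4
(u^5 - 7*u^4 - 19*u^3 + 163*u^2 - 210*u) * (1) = u^5 - 7*u^4 - 19*u^3 + 163*u^2 - 210*u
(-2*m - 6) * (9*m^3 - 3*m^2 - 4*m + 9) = -18*m^4 - 48*m^3 + 26*m^2 + 6*m - 54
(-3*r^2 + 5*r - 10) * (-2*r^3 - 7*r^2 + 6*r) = 6*r^5 + 11*r^4 - 33*r^3 + 100*r^2 - 60*r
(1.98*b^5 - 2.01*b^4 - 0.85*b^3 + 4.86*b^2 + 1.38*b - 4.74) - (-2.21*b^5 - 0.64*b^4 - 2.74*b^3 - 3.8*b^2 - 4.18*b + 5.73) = 4.19*b^5 - 1.37*b^4 + 1.89*b^3 + 8.66*b^2 + 5.56*b - 10.47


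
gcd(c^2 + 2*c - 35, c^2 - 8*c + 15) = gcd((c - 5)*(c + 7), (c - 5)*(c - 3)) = c - 5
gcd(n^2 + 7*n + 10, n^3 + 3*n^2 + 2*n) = n + 2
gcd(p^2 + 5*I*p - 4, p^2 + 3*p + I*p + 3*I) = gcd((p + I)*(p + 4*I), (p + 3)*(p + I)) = p + I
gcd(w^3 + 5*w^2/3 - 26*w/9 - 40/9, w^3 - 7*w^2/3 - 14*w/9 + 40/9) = w^2 - w/3 - 20/9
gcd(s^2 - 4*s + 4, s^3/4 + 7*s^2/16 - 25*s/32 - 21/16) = 1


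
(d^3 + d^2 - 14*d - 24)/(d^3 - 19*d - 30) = (d - 4)/(d - 5)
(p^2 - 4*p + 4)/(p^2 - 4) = (p - 2)/(p + 2)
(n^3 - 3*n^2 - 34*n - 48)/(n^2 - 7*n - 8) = (n^2 + 5*n + 6)/(n + 1)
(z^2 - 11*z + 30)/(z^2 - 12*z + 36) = (z - 5)/(z - 6)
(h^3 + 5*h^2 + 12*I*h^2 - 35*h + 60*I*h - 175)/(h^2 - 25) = (h^2 + 12*I*h - 35)/(h - 5)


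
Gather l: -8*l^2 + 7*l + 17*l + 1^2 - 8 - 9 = -8*l^2 + 24*l - 16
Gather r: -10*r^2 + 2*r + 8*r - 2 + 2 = -10*r^2 + 10*r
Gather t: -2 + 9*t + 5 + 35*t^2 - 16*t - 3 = 35*t^2 - 7*t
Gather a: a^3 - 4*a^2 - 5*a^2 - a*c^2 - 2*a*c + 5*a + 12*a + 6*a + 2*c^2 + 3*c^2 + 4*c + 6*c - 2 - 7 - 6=a^3 - 9*a^2 + a*(-c^2 - 2*c + 23) + 5*c^2 + 10*c - 15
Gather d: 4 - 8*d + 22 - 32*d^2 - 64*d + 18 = -32*d^2 - 72*d + 44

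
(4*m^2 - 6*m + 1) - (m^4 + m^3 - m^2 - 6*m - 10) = -m^4 - m^3 + 5*m^2 + 11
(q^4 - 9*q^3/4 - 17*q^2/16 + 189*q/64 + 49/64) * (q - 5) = q^5 - 29*q^4/4 + 163*q^3/16 + 529*q^2/64 - 14*q - 245/64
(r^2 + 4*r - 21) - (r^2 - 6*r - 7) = 10*r - 14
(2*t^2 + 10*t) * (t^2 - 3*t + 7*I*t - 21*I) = 2*t^4 + 4*t^3 + 14*I*t^3 - 30*t^2 + 28*I*t^2 - 210*I*t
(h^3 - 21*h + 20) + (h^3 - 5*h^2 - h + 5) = 2*h^3 - 5*h^2 - 22*h + 25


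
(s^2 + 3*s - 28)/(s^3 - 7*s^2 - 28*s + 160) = (s + 7)/(s^2 - 3*s - 40)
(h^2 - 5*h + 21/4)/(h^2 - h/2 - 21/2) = (h - 3/2)/(h + 3)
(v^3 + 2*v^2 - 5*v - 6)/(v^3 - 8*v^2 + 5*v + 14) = (v + 3)/(v - 7)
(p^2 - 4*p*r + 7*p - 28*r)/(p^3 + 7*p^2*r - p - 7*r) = (p^2 - 4*p*r + 7*p - 28*r)/(p^3 + 7*p^2*r - p - 7*r)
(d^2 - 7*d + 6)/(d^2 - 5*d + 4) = (d - 6)/(d - 4)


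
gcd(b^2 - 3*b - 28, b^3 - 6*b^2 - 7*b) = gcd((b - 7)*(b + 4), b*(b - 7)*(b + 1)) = b - 7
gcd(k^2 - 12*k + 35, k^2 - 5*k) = k - 5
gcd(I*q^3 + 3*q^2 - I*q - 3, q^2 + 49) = 1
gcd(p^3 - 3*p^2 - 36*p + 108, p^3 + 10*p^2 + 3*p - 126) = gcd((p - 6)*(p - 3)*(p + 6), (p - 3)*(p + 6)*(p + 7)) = p^2 + 3*p - 18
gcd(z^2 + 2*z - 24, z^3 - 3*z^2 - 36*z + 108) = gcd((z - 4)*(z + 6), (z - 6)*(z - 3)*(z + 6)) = z + 6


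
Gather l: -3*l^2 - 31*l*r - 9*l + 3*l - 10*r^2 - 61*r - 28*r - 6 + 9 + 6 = -3*l^2 + l*(-31*r - 6) - 10*r^2 - 89*r + 9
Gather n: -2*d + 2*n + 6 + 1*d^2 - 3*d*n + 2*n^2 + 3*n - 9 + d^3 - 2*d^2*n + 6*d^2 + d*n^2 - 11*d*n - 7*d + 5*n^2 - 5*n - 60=d^3 + 7*d^2 - 9*d + n^2*(d + 7) + n*(-2*d^2 - 14*d) - 63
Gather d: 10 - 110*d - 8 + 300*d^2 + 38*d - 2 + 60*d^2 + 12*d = 360*d^2 - 60*d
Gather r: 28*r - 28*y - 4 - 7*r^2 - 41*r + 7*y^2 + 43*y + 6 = -7*r^2 - 13*r + 7*y^2 + 15*y + 2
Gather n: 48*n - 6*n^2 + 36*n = -6*n^2 + 84*n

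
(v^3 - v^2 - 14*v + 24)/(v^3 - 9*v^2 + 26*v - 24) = (v + 4)/(v - 4)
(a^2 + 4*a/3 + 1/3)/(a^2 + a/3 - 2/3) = (3*a + 1)/(3*a - 2)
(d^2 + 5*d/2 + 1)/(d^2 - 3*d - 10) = (d + 1/2)/(d - 5)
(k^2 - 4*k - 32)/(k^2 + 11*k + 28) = (k - 8)/(k + 7)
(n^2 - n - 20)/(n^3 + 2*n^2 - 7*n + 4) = (n - 5)/(n^2 - 2*n + 1)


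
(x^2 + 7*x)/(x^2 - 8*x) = (x + 7)/(x - 8)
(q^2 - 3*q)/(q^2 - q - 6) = q/(q + 2)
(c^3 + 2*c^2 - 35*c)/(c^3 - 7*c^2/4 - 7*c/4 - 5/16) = 16*c*(-c^2 - 2*c + 35)/(-16*c^3 + 28*c^2 + 28*c + 5)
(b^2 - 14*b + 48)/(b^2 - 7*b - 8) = (b - 6)/(b + 1)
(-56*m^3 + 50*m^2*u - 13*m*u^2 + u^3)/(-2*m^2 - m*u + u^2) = (28*m^2 - 11*m*u + u^2)/(m + u)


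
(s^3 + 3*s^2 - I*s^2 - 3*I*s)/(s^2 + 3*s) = s - I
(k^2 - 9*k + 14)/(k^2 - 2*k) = (k - 7)/k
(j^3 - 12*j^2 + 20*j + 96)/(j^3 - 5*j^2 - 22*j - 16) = (j - 6)/(j + 1)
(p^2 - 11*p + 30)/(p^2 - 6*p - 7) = (-p^2 + 11*p - 30)/(-p^2 + 6*p + 7)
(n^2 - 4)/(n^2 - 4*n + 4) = (n + 2)/(n - 2)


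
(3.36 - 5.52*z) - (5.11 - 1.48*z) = -4.04*z - 1.75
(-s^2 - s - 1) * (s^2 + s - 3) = -s^4 - 2*s^3 + s^2 + 2*s + 3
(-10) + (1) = -9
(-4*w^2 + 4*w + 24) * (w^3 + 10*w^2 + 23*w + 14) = -4*w^5 - 36*w^4 - 28*w^3 + 276*w^2 + 608*w + 336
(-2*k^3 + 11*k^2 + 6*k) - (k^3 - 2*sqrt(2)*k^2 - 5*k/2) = -3*k^3 + 2*sqrt(2)*k^2 + 11*k^2 + 17*k/2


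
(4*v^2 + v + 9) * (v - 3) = 4*v^3 - 11*v^2 + 6*v - 27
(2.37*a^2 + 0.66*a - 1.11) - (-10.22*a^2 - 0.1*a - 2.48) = 12.59*a^2 + 0.76*a + 1.37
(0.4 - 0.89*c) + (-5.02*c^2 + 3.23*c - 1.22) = -5.02*c^2 + 2.34*c - 0.82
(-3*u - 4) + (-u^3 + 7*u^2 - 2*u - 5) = -u^3 + 7*u^2 - 5*u - 9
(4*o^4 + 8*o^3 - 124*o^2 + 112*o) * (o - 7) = 4*o^5 - 20*o^4 - 180*o^3 + 980*o^2 - 784*o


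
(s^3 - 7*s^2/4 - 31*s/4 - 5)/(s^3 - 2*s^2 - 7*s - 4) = (s + 5/4)/(s + 1)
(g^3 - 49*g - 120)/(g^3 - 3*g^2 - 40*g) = (g + 3)/g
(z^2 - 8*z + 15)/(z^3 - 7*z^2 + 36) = (z - 5)/(z^2 - 4*z - 12)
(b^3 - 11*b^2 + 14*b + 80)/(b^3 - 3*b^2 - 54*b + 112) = (b^2 - 3*b - 10)/(b^2 + 5*b - 14)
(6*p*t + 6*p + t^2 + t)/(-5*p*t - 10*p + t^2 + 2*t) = (-6*p*t - 6*p - t^2 - t)/(5*p*t + 10*p - t^2 - 2*t)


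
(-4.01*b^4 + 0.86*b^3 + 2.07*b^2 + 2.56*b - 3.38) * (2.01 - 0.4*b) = 1.604*b^5 - 8.4041*b^4 + 0.9006*b^3 + 3.1367*b^2 + 6.4976*b - 6.7938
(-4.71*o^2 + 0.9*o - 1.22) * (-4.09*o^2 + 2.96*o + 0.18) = 19.2639*o^4 - 17.6226*o^3 + 6.806*o^2 - 3.4492*o - 0.2196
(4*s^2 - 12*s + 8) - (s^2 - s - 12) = 3*s^2 - 11*s + 20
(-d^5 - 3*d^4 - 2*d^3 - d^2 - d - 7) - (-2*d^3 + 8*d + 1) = -d^5 - 3*d^4 - d^2 - 9*d - 8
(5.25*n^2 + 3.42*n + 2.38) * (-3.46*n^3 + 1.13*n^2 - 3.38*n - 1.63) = -18.165*n^5 - 5.9007*n^4 - 22.1152*n^3 - 17.4277*n^2 - 13.619*n - 3.8794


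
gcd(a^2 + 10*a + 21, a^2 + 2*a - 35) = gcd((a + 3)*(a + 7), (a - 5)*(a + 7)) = a + 7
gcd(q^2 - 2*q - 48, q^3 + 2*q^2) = 1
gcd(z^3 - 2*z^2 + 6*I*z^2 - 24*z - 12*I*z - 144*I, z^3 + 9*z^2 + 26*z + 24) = z + 4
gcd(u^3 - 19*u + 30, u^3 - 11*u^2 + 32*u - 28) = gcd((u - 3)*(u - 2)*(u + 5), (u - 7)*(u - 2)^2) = u - 2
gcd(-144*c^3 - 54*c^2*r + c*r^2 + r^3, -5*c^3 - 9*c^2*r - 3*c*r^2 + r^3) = 1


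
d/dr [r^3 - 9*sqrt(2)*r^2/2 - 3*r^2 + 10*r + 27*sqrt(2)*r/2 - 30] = 3*r^2 - 9*sqrt(2)*r - 6*r + 10 + 27*sqrt(2)/2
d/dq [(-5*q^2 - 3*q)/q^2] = 3/q^2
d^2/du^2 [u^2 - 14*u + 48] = 2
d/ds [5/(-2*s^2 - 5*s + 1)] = 5*(4*s + 5)/(2*s^2 + 5*s - 1)^2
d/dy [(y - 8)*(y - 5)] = 2*y - 13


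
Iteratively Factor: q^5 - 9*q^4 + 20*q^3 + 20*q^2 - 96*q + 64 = (q - 1)*(q^4 - 8*q^3 + 12*q^2 + 32*q - 64) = (q - 1)*(q + 2)*(q^3 - 10*q^2 + 32*q - 32) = (q - 4)*(q - 1)*(q + 2)*(q^2 - 6*q + 8) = (q - 4)*(q - 2)*(q - 1)*(q + 2)*(q - 4)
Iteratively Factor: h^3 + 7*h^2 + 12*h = (h + 3)*(h^2 + 4*h) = (h + 3)*(h + 4)*(h)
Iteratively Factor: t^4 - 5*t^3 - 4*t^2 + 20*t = (t - 5)*(t^3 - 4*t) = t*(t - 5)*(t^2 - 4) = t*(t - 5)*(t + 2)*(t - 2)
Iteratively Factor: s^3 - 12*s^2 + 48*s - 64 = (s - 4)*(s^2 - 8*s + 16) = (s - 4)^2*(s - 4)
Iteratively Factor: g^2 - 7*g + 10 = (g - 5)*(g - 2)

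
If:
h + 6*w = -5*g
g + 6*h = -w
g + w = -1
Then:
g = -35/6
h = 1/6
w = 29/6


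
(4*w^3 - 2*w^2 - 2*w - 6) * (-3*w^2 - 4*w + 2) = -12*w^5 - 10*w^4 + 22*w^3 + 22*w^2 + 20*w - 12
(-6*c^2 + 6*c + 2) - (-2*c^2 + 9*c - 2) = -4*c^2 - 3*c + 4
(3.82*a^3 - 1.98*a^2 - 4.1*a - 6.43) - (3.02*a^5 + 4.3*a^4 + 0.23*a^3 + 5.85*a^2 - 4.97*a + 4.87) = -3.02*a^5 - 4.3*a^4 + 3.59*a^3 - 7.83*a^2 + 0.87*a - 11.3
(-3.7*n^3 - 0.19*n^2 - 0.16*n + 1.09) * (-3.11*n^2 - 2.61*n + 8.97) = 11.507*n^5 + 10.2479*n^4 - 32.1955*n^3 - 4.6766*n^2 - 4.2801*n + 9.7773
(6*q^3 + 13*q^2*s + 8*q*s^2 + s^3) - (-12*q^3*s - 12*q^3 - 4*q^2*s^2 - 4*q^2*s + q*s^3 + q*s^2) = 12*q^3*s + 18*q^3 + 4*q^2*s^2 + 17*q^2*s - q*s^3 + 7*q*s^2 + s^3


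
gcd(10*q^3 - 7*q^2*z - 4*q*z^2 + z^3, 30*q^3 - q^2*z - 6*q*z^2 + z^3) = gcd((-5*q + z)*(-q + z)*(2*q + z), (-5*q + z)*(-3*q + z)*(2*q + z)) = -10*q^2 - 3*q*z + z^2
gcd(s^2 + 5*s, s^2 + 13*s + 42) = 1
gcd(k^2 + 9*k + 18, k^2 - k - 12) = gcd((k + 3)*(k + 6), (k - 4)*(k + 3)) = k + 3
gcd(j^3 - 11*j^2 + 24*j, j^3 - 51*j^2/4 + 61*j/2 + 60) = j - 8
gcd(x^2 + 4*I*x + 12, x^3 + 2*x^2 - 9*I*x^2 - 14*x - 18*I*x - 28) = x - 2*I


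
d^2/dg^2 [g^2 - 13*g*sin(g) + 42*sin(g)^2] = 13*g*sin(g) - 168*sin(g)^2 - 26*cos(g) + 86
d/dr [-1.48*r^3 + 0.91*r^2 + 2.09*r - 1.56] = -4.44*r^2 + 1.82*r + 2.09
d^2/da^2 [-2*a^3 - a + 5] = -12*a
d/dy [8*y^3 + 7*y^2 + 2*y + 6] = 24*y^2 + 14*y + 2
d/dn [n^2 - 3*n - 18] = 2*n - 3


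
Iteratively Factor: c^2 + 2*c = (c + 2)*(c)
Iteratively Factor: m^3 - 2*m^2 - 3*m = (m)*(m^2 - 2*m - 3) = m*(m - 3)*(m + 1)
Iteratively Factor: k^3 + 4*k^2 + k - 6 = (k + 2)*(k^2 + 2*k - 3) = (k + 2)*(k + 3)*(k - 1)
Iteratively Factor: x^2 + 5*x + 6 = (x + 2)*(x + 3)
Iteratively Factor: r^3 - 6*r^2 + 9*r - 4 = (r - 1)*(r^2 - 5*r + 4) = (r - 4)*(r - 1)*(r - 1)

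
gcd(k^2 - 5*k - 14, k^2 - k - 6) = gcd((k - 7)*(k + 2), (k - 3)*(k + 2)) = k + 2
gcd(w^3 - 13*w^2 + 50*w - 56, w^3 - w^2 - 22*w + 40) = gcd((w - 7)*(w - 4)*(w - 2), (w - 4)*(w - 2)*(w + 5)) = w^2 - 6*w + 8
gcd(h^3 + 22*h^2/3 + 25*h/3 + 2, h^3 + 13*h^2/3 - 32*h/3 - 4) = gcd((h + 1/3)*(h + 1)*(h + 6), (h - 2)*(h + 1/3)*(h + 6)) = h^2 + 19*h/3 + 2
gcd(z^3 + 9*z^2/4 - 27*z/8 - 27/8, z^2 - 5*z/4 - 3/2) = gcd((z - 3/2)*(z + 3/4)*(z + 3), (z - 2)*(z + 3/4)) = z + 3/4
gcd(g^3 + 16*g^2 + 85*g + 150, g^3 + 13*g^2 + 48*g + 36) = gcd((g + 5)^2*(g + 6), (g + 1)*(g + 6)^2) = g + 6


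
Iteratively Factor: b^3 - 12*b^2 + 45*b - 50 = (b - 2)*(b^2 - 10*b + 25) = (b - 5)*(b - 2)*(b - 5)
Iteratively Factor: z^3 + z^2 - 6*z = (z - 2)*(z^2 + 3*z) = z*(z - 2)*(z + 3)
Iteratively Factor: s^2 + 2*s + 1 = (s + 1)*(s + 1)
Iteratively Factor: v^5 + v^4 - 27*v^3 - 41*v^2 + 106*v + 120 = (v + 4)*(v^4 - 3*v^3 - 15*v^2 + 19*v + 30) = (v - 5)*(v + 4)*(v^3 + 2*v^2 - 5*v - 6) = (v - 5)*(v + 3)*(v + 4)*(v^2 - v - 2) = (v - 5)*(v - 2)*(v + 3)*(v + 4)*(v + 1)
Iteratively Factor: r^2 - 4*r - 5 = (r - 5)*(r + 1)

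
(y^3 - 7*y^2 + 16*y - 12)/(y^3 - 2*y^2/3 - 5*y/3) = 3*(-y^3 + 7*y^2 - 16*y + 12)/(y*(-3*y^2 + 2*y + 5))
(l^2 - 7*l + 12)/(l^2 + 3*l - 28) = (l - 3)/(l + 7)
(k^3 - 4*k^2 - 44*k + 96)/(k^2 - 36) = (k^2 - 10*k + 16)/(k - 6)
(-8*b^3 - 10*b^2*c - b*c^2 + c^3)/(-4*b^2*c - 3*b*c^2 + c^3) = (2*b + c)/c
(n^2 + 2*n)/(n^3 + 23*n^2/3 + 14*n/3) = 3*(n + 2)/(3*n^2 + 23*n + 14)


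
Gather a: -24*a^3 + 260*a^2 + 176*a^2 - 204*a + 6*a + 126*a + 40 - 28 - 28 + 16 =-24*a^3 + 436*a^2 - 72*a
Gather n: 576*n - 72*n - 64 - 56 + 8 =504*n - 112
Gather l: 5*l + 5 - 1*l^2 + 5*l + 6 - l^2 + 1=-2*l^2 + 10*l + 12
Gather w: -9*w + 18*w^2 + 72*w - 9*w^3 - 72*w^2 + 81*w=-9*w^3 - 54*w^2 + 144*w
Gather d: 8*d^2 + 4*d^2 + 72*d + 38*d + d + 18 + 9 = 12*d^2 + 111*d + 27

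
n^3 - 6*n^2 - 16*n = n*(n - 8)*(n + 2)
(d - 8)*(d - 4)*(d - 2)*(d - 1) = d^4 - 15*d^3 + 70*d^2 - 120*d + 64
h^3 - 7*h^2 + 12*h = h*(h - 4)*(h - 3)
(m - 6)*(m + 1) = m^2 - 5*m - 6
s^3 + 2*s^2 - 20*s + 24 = (s - 2)^2*(s + 6)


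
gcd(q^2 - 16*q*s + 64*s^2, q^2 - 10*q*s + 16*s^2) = q - 8*s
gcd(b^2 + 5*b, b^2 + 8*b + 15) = b + 5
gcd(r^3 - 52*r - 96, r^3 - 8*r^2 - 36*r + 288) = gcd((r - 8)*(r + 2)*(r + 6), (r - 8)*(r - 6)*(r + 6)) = r^2 - 2*r - 48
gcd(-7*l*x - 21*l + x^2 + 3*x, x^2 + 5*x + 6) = x + 3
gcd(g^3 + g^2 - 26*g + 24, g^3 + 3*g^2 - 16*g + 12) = g^2 + 5*g - 6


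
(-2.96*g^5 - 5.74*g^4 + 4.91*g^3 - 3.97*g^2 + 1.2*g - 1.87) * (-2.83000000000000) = 8.3768*g^5 + 16.2442*g^4 - 13.8953*g^3 + 11.2351*g^2 - 3.396*g + 5.2921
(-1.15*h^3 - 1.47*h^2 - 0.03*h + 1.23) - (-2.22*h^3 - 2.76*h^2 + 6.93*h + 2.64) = 1.07*h^3 + 1.29*h^2 - 6.96*h - 1.41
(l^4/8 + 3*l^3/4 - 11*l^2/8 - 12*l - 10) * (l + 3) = l^5/8 + 9*l^4/8 + 7*l^3/8 - 129*l^2/8 - 46*l - 30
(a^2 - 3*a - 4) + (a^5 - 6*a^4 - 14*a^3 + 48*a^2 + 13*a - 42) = a^5 - 6*a^4 - 14*a^3 + 49*a^2 + 10*a - 46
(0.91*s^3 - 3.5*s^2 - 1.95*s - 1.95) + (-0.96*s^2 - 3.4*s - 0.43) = 0.91*s^3 - 4.46*s^2 - 5.35*s - 2.38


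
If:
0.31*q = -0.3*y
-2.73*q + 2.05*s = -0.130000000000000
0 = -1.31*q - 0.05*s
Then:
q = 0.00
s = -0.06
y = -0.00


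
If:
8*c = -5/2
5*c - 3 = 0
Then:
No Solution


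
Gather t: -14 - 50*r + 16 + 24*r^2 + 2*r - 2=24*r^2 - 48*r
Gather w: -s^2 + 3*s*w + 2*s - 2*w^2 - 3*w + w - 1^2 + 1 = -s^2 + 2*s - 2*w^2 + w*(3*s - 2)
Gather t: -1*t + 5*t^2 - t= 5*t^2 - 2*t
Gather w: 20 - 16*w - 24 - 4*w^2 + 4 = -4*w^2 - 16*w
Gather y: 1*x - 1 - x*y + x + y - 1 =2*x + y*(1 - x) - 2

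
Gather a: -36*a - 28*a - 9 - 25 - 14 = -64*a - 48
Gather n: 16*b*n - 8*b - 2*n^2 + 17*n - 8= -8*b - 2*n^2 + n*(16*b + 17) - 8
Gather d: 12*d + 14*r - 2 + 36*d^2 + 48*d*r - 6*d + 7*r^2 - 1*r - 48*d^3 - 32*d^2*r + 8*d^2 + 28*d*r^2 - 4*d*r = -48*d^3 + d^2*(44 - 32*r) + d*(28*r^2 + 44*r + 6) + 7*r^2 + 13*r - 2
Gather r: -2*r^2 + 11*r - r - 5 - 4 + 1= -2*r^2 + 10*r - 8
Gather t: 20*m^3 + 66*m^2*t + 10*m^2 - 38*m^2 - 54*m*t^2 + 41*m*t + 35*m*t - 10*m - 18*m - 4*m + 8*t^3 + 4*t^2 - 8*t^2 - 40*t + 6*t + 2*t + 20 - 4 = 20*m^3 - 28*m^2 - 32*m + 8*t^3 + t^2*(-54*m - 4) + t*(66*m^2 + 76*m - 32) + 16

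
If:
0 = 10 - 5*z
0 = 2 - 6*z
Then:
No Solution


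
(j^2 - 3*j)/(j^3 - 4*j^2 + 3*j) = 1/(j - 1)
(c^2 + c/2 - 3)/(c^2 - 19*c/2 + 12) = (c + 2)/(c - 8)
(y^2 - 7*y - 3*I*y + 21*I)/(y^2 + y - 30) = (y^2 - 7*y - 3*I*y + 21*I)/(y^2 + y - 30)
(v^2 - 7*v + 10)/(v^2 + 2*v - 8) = (v - 5)/(v + 4)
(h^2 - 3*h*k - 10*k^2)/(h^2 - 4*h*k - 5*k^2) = (h + 2*k)/(h + k)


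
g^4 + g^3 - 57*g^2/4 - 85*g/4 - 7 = (g - 4)*(g + 1/2)*(g + 1)*(g + 7/2)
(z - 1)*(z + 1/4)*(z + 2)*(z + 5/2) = z^4 + 15*z^3/4 + 11*z^2/8 - 39*z/8 - 5/4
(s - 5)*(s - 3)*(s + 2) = s^3 - 6*s^2 - s + 30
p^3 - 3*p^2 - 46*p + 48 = (p - 8)*(p - 1)*(p + 6)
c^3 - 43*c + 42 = (c - 6)*(c - 1)*(c + 7)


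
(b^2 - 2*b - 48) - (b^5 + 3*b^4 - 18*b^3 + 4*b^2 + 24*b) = -b^5 - 3*b^4 + 18*b^3 - 3*b^2 - 26*b - 48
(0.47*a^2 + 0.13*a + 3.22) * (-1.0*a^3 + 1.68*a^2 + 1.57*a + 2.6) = -0.47*a^5 + 0.6596*a^4 - 2.2637*a^3 + 6.8357*a^2 + 5.3934*a + 8.372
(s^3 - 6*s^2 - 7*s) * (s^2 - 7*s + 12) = s^5 - 13*s^4 + 47*s^3 - 23*s^2 - 84*s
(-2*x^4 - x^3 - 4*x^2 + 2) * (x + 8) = -2*x^5 - 17*x^4 - 12*x^3 - 32*x^2 + 2*x + 16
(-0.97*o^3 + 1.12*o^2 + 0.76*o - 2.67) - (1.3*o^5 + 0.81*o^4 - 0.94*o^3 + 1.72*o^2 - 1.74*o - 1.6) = -1.3*o^5 - 0.81*o^4 - 0.03*o^3 - 0.6*o^2 + 2.5*o - 1.07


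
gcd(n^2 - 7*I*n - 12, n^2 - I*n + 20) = 1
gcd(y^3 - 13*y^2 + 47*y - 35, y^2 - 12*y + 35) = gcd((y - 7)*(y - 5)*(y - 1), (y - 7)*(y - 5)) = y^2 - 12*y + 35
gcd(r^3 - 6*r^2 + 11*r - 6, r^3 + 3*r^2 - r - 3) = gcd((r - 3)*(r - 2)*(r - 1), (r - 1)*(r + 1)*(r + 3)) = r - 1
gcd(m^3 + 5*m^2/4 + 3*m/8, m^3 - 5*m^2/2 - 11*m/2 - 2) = m + 1/2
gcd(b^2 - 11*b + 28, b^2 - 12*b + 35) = b - 7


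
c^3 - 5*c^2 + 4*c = c*(c - 4)*(c - 1)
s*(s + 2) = s^2 + 2*s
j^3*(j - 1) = j^4 - j^3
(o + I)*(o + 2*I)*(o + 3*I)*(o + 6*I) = o^4 + 12*I*o^3 - 47*o^2 - 72*I*o + 36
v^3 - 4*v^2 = v^2*(v - 4)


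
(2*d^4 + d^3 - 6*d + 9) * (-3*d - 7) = -6*d^5 - 17*d^4 - 7*d^3 + 18*d^2 + 15*d - 63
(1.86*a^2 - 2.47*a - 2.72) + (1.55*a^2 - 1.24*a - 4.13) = 3.41*a^2 - 3.71*a - 6.85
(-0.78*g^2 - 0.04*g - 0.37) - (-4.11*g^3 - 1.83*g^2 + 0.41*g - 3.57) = 4.11*g^3 + 1.05*g^2 - 0.45*g + 3.2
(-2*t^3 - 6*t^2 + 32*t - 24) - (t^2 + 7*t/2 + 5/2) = -2*t^3 - 7*t^2 + 57*t/2 - 53/2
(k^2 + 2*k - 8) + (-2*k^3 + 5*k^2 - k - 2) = -2*k^3 + 6*k^2 + k - 10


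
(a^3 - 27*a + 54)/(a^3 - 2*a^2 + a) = (a^3 - 27*a + 54)/(a*(a^2 - 2*a + 1))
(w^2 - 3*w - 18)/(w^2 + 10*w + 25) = (w^2 - 3*w - 18)/(w^2 + 10*w + 25)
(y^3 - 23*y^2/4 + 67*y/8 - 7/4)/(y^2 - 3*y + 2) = (8*y^2 - 30*y + 7)/(8*(y - 1))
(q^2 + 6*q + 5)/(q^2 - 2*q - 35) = (q + 1)/(q - 7)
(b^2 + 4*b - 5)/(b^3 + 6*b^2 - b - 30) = (b - 1)/(b^2 + b - 6)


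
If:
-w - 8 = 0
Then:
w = -8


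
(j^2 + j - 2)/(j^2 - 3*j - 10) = (j - 1)/(j - 5)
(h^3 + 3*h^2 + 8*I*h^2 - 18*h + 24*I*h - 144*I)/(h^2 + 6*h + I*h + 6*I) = (h^2 + h*(-3 + 8*I) - 24*I)/(h + I)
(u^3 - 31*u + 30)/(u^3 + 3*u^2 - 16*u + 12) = (u - 5)/(u - 2)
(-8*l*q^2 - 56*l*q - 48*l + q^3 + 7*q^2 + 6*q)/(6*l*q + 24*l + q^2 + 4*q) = (-8*l*q^2 - 56*l*q - 48*l + q^3 + 7*q^2 + 6*q)/(6*l*q + 24*l + q^2 + 4*q)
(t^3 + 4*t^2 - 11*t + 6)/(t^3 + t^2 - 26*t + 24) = (t - 1)/(t - 4)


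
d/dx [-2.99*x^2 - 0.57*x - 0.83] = -5.98*x - 0.57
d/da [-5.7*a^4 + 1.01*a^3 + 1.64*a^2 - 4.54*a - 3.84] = -22.8*a^3 + 3.03*a^2 + 3.28*a - 4.54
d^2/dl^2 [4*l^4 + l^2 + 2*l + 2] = 48*l^2 + 2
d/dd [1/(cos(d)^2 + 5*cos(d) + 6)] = (2*cos(d) + 5)*sin(d)/(cos(d)^2 + 5*cos(d) + 6)^2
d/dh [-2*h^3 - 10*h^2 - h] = -6*h^2 - 20*h - 1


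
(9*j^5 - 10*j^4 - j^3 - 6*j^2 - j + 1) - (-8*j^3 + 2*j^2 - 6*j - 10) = 9*j^5 - 10*j^4 + 7*j^3 - 8*j^2 + 5*j + 11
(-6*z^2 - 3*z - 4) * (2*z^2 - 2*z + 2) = -12*z^4 + 6*z^3 - 14*z^2 + 2*z - 8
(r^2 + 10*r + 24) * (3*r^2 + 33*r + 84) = 3*r^4 + 63*r^3 + 486*r^2 + 1632*r + 2016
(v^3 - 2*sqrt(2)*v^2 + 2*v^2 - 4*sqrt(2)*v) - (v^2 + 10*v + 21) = v^3 - 2*sqrt(2)*v^2 + v^2 - 10*v - 4*sqrt(2)*v - 21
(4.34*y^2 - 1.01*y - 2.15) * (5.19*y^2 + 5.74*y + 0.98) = 22.5246*y^4 + 19.6697*y^3 - 12.7027*y^2 - 13.3308*y - 2.107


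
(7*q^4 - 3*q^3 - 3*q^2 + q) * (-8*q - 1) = -56*q^5 + 17*q^4 + 27*q^3 - 5*q^2 - q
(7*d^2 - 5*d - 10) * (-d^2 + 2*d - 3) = -7*d^4 + 19*d^3 - 21*d^2 - 5*d + 30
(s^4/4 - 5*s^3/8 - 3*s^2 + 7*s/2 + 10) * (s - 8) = s^5/4 - 21*s^4/8 + 2*s^3 + 55*s^2/2 - 18*s - 80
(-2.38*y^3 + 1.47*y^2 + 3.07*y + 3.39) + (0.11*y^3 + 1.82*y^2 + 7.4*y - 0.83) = -2.27*y^3 + 3.29*y^2 + 10.47*y + 2.56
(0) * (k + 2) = 0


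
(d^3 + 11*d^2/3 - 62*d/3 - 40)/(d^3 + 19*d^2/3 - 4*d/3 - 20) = (3*d^2 - 7*d - 20)/(3*d^2 + d - 10)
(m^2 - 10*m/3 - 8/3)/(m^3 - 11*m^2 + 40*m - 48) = (m + 2/3)/(m^2 - 7*m + 12)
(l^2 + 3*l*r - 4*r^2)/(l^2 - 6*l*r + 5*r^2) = (-l - 4*r)/(-l + 5*r)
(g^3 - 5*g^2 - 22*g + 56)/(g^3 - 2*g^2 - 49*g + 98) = (g + 4)/(g + 7)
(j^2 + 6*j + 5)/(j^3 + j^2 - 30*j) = (j^2 + 6*j + 5)/(j*(j^2 + j - 30))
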